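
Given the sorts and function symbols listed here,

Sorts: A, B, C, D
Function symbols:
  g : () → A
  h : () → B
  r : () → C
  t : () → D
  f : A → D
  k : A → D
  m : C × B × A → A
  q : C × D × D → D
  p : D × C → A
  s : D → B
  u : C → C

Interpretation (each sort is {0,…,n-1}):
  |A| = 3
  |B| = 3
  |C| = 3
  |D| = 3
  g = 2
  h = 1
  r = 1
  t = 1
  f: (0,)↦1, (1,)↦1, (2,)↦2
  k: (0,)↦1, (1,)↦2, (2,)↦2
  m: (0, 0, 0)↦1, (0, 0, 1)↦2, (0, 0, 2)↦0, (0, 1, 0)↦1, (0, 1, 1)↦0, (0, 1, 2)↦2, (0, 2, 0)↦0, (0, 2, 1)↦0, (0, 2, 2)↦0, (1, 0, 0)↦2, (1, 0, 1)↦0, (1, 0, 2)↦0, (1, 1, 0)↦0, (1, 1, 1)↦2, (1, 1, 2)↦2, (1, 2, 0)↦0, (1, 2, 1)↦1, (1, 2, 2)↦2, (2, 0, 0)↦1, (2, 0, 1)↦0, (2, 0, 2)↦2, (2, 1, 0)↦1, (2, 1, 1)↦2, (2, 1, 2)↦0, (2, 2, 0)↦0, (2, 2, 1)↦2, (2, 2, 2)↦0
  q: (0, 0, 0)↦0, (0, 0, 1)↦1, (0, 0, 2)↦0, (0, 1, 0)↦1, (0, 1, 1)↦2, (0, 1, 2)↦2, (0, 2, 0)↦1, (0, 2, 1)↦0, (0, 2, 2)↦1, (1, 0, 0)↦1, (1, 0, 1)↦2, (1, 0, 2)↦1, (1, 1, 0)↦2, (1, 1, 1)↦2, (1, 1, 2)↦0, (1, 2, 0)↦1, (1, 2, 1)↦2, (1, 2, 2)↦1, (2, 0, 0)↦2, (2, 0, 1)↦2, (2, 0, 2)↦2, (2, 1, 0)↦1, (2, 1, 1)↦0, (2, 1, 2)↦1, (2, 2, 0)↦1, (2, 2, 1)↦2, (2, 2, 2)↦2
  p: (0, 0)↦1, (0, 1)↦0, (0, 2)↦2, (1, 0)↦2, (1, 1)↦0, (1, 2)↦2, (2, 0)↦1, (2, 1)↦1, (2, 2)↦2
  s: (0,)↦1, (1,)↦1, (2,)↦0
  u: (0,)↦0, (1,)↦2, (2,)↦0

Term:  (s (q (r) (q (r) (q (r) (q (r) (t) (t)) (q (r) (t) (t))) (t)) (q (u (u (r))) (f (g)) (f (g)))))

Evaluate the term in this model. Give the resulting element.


value = 0

  r = 1
  r = 1
  r = 1
  r = 1
  t = 1
  t = 1
  (q (r) (t) (t)) = q(1, 1, 1) = 2
  r = 1
  t = 1
  t = 1
  (q (r) (t) (t)) = q(1, 1, 1) = 2
  (q (r) (q (r) (t) (t)) (q (r) (t) (t))) = q(1, 2, 2) = 1
  t = 1
  (q (r) (q (r) (q (r) (t) (t)) (q (r) (t) (t))) (t)) = q(1, 1, 1) = 2
  r = 1
  (u (r)) = u(1,) = 2
  (u (u (r))) = u(2,) = 0
  g = 2
  (f (g)) = f(2,) = 2
  g = 2
  (f (g)) = f(2,) = 2
  (q (u (u (r))) (f (g)) (f (g))) = q(0, 2, 2) = 1
  (q (r) (q (r) (q (r) (q (r) (t) (t)) (q (r) (t) (t))) (t)) (q (u (u (r))) (f (g)) (f (g)))) = q(1, 2, 1) = 2
  (s (q (r) (q (r) (q (r) (q (r) (t) (t)) (q (r) (t) (t))) (t)) (q (u (u (r))) (f (g)) (f (g))))) = s(2,) = 0


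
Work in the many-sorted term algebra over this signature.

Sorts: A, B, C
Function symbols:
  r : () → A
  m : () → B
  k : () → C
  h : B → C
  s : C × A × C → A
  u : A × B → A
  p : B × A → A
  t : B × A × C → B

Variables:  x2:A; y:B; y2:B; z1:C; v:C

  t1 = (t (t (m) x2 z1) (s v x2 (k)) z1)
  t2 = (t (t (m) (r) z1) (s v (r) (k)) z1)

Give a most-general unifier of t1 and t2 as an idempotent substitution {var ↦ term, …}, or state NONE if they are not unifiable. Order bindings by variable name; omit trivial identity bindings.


{x2 ↦ (r)}


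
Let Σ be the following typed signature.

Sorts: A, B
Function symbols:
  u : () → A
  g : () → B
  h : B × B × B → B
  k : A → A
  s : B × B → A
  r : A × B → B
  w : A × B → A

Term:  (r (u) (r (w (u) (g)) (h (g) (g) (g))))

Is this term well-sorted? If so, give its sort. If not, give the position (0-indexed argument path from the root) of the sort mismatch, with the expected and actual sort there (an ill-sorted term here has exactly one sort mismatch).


well-sorted; sort = B

  (u) : A
      (u) : A
      (g) : B
    (w (u) (g)) : A
      (g) : B
      (g) : B
      (g) : B
    (h (g) (g) (g)) : B
  (r (w (u) (g)) (h (g) (g) (g))) : B
(r (u) (r (w (u) (g)) (h (g) (g) (g)))) : B


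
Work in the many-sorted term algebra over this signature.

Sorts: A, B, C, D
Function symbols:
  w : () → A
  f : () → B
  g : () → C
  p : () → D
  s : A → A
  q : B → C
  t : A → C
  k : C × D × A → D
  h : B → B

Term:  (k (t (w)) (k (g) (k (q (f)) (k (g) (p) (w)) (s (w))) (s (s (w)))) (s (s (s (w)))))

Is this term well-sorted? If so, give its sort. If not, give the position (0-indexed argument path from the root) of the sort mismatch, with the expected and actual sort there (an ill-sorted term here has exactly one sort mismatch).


well-sorted; sort = D

    (w) : A
  (t (w)) : C
    (g) : C
        (f) : B
      (q (f)) : C
        (g) : C
        (p) : D
        (w) : A
      (k (g) (p) (w)) : D
        (w) : A
      (s (w)) : A
    (k (q (f)) (k (g) (p) (w)) (s (w))) : D
        (w) : A
      (s (w)) : A
    (s (s (w))) : A
  (k (g) (k (q (f)) (k (g) (p) (w)) (s (w))) (s (s (w)))) : D
        (w) : A
      (s (w)) : A
    (s (s (w))) : A
  (s (s (s (w)))) : A
(k (t (w)) (k (g) (k (q (f)) (k (g) (p) (w)) (s (w))) (s (s (w)))) (s (s (s (w))))) : D


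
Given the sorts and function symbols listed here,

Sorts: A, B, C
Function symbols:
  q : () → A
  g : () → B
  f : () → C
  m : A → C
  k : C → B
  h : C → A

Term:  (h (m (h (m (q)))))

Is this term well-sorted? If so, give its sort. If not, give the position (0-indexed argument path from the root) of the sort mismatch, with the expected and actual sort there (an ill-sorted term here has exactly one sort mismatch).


        (q) : A
      (m (q)) : C
    (h (m (q))) : A
  (m (h (m (q)))) : C
(h (m (h (m (q))))) : A

well-sorted; sort = A


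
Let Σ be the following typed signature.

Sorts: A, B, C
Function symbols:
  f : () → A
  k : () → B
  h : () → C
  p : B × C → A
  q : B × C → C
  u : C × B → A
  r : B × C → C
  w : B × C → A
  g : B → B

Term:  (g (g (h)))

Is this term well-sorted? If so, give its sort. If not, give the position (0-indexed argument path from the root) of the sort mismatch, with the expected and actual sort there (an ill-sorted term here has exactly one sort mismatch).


ill-sorted at position [0, 0]: expected B, got C

    (h) : C
  (g (h)) : ✗ arg 0 at [0, 0] has sort C, expected B


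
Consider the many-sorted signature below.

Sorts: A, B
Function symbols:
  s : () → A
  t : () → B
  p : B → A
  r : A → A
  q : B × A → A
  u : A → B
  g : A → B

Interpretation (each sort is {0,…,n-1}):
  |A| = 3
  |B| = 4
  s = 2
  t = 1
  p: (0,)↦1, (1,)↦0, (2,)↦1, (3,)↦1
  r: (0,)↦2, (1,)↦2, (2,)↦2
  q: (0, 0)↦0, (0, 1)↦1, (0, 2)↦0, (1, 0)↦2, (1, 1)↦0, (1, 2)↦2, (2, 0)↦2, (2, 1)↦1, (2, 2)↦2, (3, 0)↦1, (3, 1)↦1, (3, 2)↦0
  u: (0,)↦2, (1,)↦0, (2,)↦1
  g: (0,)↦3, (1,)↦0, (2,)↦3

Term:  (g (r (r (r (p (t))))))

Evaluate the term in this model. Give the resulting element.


  t = 1
  (p (t)) = p(1,) = 0
  (r (p (t))) = r(0,) = 2
  (r (r (p (t)))) = r(2,) = 2
  (r (r (r (p (t))))) = r(2,) = 2
  (g (r (r (r (p (t)))))) = g(2,) = 3

value = 3


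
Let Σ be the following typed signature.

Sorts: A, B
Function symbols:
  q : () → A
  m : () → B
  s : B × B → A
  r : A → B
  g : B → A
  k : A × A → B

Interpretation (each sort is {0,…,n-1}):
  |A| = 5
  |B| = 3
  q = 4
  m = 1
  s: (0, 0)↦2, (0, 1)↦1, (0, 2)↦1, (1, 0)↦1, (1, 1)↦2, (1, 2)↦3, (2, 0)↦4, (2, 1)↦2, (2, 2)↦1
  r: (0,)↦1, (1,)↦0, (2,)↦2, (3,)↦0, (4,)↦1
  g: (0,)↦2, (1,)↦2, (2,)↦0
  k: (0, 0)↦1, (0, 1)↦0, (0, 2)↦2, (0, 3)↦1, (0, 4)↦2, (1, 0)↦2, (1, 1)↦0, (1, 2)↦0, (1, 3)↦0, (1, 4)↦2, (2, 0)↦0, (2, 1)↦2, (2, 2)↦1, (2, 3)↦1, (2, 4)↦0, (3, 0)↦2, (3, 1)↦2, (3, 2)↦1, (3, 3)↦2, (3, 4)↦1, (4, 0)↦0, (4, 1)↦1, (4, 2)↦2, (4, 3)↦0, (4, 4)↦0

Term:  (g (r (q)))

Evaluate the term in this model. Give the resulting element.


  q = 4
  (r (q)) = r(4,) = 1
  (g (r (q))) = g(1,) = 2

value = 2


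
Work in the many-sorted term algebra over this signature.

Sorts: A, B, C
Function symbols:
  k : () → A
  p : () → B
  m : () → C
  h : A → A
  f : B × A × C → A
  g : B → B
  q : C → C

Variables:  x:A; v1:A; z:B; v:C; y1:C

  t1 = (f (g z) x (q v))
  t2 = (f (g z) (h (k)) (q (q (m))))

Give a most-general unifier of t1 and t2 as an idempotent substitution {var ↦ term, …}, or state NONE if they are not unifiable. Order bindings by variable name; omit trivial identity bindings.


{v ↦ (q (m)), x ↦ (h (k))}


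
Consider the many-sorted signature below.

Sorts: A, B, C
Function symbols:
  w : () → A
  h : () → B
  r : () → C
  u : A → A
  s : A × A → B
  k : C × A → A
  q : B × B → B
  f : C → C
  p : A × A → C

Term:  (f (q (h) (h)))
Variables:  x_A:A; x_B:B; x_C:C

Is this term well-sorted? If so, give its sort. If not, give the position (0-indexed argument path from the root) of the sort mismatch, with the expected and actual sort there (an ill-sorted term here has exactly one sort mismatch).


    (h) : B
    (h) : B
  (q (h) (h)) : B
(f (q (h) (h))) : ✗ arg 0 at [0] has sort B, expected C

ill-sorted at position [0]: expected C, got B


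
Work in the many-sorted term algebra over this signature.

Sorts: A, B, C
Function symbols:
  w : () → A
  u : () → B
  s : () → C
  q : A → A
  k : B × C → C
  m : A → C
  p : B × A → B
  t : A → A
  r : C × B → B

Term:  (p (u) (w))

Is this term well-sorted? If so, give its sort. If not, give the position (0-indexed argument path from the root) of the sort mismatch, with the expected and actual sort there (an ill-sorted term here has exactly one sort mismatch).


well-sorted; sort = B

  (u) : B
  (w) : A
(p (u) (w)) : B


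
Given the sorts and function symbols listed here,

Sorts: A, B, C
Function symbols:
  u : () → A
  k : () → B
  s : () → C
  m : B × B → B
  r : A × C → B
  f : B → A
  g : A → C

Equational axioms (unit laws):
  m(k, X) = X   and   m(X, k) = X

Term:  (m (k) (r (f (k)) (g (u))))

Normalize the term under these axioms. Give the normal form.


normal form = (r (f (k)) (g (u)))

1. (m (k) (r (f (k)) (g (u))))  →  (r (f (k)) (g (u)))


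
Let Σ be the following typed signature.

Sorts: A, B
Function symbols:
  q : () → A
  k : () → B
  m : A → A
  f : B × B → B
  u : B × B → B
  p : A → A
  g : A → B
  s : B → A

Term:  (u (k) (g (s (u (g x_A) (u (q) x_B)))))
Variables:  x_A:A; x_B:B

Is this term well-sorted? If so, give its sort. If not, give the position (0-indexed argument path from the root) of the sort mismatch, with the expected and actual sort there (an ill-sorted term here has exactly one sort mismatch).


ill-sorted at position [1, 0, 0, 1, 0]: expected B, got A

  (k) : B
          x_A : A
        (g x_A) : B
          (q) : A
          x_B : B
        (u (q) x_B) : ✗ arg 0 at [1, 0, 0, 1, 0] has sort A, expected B


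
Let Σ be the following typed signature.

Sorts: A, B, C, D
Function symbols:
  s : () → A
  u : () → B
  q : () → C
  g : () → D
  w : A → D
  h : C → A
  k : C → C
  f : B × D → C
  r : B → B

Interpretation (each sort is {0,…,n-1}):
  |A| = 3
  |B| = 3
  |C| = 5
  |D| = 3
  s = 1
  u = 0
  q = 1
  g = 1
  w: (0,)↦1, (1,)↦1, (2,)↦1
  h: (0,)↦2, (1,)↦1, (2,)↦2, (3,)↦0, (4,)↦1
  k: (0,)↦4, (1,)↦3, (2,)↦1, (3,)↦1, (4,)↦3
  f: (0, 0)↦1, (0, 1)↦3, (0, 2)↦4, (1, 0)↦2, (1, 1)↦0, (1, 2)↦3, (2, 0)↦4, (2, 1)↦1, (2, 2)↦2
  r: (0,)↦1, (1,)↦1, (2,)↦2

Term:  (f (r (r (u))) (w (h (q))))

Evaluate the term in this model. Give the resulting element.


value = 0

  u = 0
  (r (u)) = r(0,) = 1
  (r (r (u))) = r(1,) = 1
  q = 1
  (h (q)) = h(1,) = 1
  (w (h (q))) = w(1,) = 1
  (f (r (r (u))) (w (h (q)))) = f(1, 1) = 0


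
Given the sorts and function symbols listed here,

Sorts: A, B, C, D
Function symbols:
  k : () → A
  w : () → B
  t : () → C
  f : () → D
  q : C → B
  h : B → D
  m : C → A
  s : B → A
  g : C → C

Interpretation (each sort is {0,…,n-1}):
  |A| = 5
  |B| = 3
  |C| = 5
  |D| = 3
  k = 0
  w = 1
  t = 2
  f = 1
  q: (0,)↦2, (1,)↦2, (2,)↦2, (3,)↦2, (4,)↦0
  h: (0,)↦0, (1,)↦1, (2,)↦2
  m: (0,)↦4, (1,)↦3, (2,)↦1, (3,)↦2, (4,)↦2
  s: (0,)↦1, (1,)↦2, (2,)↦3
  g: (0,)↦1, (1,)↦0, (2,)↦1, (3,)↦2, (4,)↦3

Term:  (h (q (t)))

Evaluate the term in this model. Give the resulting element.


value = 2

  t = 2
  (q (t)) = q(2,) = 2
  (h (q (t))) = h(2,) = 2


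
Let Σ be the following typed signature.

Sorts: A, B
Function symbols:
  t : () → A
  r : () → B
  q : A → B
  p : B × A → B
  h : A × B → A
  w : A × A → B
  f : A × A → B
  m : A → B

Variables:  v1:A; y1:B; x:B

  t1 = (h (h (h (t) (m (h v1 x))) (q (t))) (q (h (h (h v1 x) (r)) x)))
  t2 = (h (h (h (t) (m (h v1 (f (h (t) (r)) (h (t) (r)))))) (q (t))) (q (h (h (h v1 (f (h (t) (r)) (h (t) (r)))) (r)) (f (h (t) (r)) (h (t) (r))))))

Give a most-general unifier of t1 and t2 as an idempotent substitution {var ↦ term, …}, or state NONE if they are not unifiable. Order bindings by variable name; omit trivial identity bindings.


{x ↦ (f (h (t) (r)) (h (t) (r)))}


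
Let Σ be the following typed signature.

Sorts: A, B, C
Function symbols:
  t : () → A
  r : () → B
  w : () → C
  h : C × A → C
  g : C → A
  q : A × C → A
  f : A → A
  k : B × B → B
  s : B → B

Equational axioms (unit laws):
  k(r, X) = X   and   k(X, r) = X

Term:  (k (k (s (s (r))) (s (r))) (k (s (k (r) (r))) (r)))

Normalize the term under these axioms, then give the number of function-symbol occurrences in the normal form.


1. (k (k (s (s (r))) (s (r))) (k (s (k (r) (r))) (r)))  →  (k (k (s (s (r))) (s (r))) (s (k (r) (r))))
2. (k (k (s (s (r))) (s (r))) (s (k (r) (r))))  →  (k (k (s (s (r))) (s (r))) (s (r)))
normal form: (k (k (s (s (r))) (s (r))) (s (r)))

size = 9


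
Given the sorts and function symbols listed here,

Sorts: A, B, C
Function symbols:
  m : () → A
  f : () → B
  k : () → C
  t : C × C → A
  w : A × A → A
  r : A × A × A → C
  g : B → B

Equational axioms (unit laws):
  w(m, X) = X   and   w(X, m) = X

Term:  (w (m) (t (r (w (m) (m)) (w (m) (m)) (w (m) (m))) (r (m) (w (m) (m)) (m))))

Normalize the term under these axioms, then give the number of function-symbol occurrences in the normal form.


1. (w (m) (t (r (w (m) (m)) (w (m) (m)) (w (m) (m))) (r (m) (w (m) (m)) (m))))  →  (t (r (w (m) (m)) (w (m) (m)) (w (m) (m))) (r (m) (w (m) (m)) (m)))
2. (t (r (w (m) (m)) (w (m) (m)) (w (m) (m))) (r (m) (w (m) (m)) (m)))  →  (t (r (m) (w (m) (m)) (w (m) (m))) (r (m) (w (m) (m)) (m)))
3. (t (r (m) (w (m) (m)) (w (m) (m))) (r (m) (w (m) (m)) (m)))  →  (t (r (m) (m) (w (m) (m))) (r (m) (w (m) (m)) (m)))
4. (t (r (m) (m) (w (m) (m))) (r (m) (w (m) (m)) (m)))  →  (t (r (m) (m) (m)) (r (m) (w (m) (m)) (m)))
5. (t (r (m) (m) (m)) (r (m) (w (m) (m)) (m)))  →  (t (r (m) (m) (m)) (r (m) (m) (m)))
normal form: (t (r (m) (m) (m)) (r (m) (m) (m)))

size = 9


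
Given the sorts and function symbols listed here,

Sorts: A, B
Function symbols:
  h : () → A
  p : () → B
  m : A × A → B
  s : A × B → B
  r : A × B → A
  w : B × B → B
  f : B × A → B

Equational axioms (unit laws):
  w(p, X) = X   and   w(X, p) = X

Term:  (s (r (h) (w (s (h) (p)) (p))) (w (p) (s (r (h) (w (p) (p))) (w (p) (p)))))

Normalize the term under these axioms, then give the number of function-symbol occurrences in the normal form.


size = 11

1. (s (r (h) (w (s (h) (p)) (p))) (w (p) (s (r (h) (w (p) (p))) (w (p) (p)))))  →  (s (r (h) (s (h) (p))) (w (p) (s (r (h) (w (p) (p))) (w (p) (p)))))
2. (s (r (h) (s (h) (p))) (w (p) (s (r (h) (w (p) (p))) (w (p) (p)))))  →  (s (r (h) (s (h) (p))) (s (r (h) (w (p) (p))) (w (p) (p))))
3. (s (r (h) (s (h) (p))) (s (r (h) (w (p) (p))) (w (p) (p))))  →  (s (r (h) (s (h) (p))) (s (r (h) (p)) (w (p) (p))))
4. (s (r (h) (s (h) (p))) (s (r (h) (p)) (w (p) (p))))  →  (s (r (h) (s (h) (p))) (s (r (h) (p)) (p)))
normal form: (s (r (h) (s (h) (p))) (s (r (h) (p)) (p)))


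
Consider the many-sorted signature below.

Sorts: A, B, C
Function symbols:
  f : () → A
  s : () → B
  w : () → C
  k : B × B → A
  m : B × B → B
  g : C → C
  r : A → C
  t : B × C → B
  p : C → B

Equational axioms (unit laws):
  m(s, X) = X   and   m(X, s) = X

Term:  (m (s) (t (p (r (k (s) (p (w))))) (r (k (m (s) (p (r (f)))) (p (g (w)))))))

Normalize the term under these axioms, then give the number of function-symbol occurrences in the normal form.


size = 15

1. (m (s) (t (p (r (k (s) (p (w))))) (r (k (m (s) (p (r (f)))) (p (g (w)))))))  →  (t (p (r (k (s) (p (w))))) (r (k (m (s) (p (r (f)))) (p (g (w))))))
2. (t (p (r (k (s) (p (w))))) (r (k (m (s) (p (r (f)))) (p (g (w))))))  →  (t (p (r (k (s) (p (w))))) (r (k (p (r (f))) (p (g (w))))))
normal form: (t (p (r (k (s) (p (w))))) (r (k (p (r (f))) (p (g (w))))))


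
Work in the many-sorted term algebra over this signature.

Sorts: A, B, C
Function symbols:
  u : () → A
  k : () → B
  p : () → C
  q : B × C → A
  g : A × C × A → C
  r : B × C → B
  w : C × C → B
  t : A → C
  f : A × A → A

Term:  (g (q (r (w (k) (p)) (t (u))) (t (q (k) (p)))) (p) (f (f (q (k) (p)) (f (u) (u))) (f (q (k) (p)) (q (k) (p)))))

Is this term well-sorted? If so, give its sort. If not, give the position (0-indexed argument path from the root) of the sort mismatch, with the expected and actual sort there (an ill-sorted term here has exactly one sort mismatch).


ill-sorted at position [0, 0, 0, 0]: expected C, got B

        (k) : B
        (p) : C
      (w (k) (p)) : ✗ arg 0 at [0, 0, 0, 0] has sort B, expected C
        (u) : A
      (t (u)) : C
        (k) : B
        (p) : C
      (q (k) (p)) : A
    (t (q (k) (p))) : C
  (p) : C
        (k) : B
        (p) : C
      (q (k) (p)) : A
        (u) : A
        (u) : A
      (f (u) (u)) : A
    (f (q (k) (p)) (f (u) (u))) : A
        (k) : B
        (p) : C
      (q (k) (p)) : A
        (k) : B
        (p) : C
      (q (k) (p)) : A
    (f (q (k) (p)) (q (k) (p))) : A
  (f (f (q (k) (p)) (f (u) (u))) (f (q (k) (p)) (q (k) (p)))) : A


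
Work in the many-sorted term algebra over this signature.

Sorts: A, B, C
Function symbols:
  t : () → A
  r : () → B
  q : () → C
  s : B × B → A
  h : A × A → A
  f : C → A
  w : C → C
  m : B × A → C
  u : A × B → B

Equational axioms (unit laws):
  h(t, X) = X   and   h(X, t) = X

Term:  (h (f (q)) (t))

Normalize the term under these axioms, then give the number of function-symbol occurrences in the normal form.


1. (h (f (q)) (t))  →  (f (q))
normal form: (f (q))

size = 2


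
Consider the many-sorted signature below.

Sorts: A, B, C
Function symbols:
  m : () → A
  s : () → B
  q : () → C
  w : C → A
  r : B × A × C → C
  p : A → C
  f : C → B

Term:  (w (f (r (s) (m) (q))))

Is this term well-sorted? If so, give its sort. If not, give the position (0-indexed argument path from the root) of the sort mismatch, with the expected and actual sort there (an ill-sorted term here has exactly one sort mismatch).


ill-sorted at position [0]: expected C, got B

      (s) : B
      (m) : A
      (q) : C
    (r (s) (m) (q)) : C
  (f (r (s) (m) (q))) : B
(w (f (r (s) (m) (q)))) : ✗ arg 0 at [0] has sort B, expected C


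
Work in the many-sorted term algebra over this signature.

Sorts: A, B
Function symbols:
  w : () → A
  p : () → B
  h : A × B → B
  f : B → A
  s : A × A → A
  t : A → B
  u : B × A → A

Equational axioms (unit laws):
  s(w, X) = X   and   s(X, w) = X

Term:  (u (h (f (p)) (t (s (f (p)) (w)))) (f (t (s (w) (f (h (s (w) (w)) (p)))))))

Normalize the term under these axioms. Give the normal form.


1. (u (h (f (p)) (t (s (f (p)) (w)))) (f (t (s (w) (f (h (s (w) (w)) (p)))))))  →  (u (h (f (p)) (t (f (p)))) (f (t (s (w) (f (h (s (w) (w)) (p)))))))
2. (u (h (f (p)) (t (f (p)))) (f (t (s (w) (f (h (s (w) (w)) (p)))))))  →  (u (h (f (p)) (t (f (p)))) (f (t (f (h (s (w) (w)) (p))))))
3. (u (h (f (p)) (t (f (p)))) (f (t (f (h (s (w) (w)) (p))))))  →  (u (h (f (p)) (t (f (p)))) (f (t (f (h (w) (p))))))

normal form = (u (h (f (p)) (t (f (p)))) (f (t (f (h (w) (p))))))


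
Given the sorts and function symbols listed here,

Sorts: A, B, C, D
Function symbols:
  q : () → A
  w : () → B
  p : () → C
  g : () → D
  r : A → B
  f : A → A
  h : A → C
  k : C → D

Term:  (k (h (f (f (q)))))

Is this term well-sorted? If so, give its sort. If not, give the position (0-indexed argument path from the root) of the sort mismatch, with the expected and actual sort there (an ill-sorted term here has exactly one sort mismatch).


        (q) : A
      (f (q)) : A
    (f (f (q))) : A
  (h (f (f (q)))) : C
(k (h (f (f (q))))) : D

well-sorted; sort = D


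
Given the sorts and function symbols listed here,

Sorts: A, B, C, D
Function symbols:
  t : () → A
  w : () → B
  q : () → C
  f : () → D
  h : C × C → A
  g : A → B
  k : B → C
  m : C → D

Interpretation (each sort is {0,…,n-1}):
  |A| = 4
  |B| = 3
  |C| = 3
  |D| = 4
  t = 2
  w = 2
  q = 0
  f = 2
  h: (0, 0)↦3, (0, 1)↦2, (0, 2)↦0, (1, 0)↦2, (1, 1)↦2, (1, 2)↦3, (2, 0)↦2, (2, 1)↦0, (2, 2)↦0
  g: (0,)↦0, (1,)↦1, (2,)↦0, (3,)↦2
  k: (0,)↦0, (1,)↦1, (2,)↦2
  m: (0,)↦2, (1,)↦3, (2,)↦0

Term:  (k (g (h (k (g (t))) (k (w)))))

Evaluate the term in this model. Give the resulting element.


value = 0

  t = 2
  (g (t)) = g(2,) = 0
  (k (g (t))) = k(0,) = 0
  w = 2
  (k (w)) = k(2,) = 2
  (h (k (g (t))) (k (w))) = h(0, 2) = 0
  (g (h (k (g (t))) (k (w)))) = g(0,) = 0
  (k (g (h (k (g (t))) (k (w))))) = k(0,) = 0


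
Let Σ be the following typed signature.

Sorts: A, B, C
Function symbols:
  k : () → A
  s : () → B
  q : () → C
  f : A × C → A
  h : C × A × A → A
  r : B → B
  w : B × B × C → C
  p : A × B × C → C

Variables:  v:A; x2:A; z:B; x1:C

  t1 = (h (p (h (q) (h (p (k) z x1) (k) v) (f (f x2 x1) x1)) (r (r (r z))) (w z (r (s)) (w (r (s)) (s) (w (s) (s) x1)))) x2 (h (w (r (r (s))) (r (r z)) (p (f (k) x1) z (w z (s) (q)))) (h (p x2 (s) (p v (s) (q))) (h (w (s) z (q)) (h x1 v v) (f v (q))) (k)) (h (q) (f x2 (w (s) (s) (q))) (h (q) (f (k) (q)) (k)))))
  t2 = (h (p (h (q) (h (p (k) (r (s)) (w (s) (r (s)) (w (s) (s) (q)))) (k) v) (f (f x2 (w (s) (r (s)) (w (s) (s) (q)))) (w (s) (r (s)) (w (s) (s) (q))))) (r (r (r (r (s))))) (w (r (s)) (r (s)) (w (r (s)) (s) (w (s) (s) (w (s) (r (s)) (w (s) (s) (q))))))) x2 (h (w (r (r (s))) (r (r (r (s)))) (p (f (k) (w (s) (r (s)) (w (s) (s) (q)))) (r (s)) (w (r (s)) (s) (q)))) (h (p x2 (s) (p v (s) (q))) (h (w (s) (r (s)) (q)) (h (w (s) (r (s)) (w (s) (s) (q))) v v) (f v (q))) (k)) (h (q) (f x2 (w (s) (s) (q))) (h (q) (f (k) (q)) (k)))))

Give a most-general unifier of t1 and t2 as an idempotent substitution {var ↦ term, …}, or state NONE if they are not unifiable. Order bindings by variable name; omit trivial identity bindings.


{x1 ↦ (w (s) (r (s)) (w (s) (s) (q))), z ↦ (r (s))}


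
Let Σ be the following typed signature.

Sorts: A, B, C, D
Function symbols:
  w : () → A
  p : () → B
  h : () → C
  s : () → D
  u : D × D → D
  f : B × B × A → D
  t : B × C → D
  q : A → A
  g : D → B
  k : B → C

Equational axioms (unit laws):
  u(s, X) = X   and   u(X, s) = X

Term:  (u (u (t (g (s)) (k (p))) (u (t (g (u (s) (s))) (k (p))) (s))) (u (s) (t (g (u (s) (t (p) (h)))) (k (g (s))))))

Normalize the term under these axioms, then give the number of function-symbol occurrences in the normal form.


1. (u (u (t (g (s)) (k (p))) (u (t (g (u (s) (s))) (k (p))) (s))) (u (s) (t (g (u (s) (t (p) (h)))) (k (g (s))))))  →  (u (u (t (g (s)) (k (p))) (t (g (u (s) (s))) (k (p)))) (u (s) (t (g (u (s) (t (p) (h)))) (k (g (s))))))
2. (u (u (t (g (s)) (k (p))) (t (g (u (s) (s))) (k (p)))) (u (s) (t (g (u (s) (t (p) (h)))) (k (g (s))))))  →  (u (u (t (g (s)) (k (p))) (t (g (s)) (k (p)))) (u (s) (t (g (u (s) (t (p) (h)))) (k (g (s))))))
3. (u (u (t (g (s)) (k (p))) (t (g (s)) (k (p)))) (u (s) (t (g (u (s) (t (p) (h)))) (k (g (s))))))  →  (u (u (t (g (s)) (k (p))) (t (g (s)) (k (p)))) (t (g (u (s) (t (p) (h)))) (k (g (s)))))
4. (u (u (t (g (s)) (k (p))) (t (g (s)) (k (p)))) (t (g (u (s) (t (p) (h)))) (k (g (s)))))  →  (u (u (t (g (s)) (k (p))) (t (g (s)) (k (p)))) (t (g (t (p) (h))) (k (g (s)))))
normal form: (u (u (t (g (s)) (k (p))) (t (g (s)) (k (p)))) (t (g (t (p) (h))) (k (g (s)))))

size = 20


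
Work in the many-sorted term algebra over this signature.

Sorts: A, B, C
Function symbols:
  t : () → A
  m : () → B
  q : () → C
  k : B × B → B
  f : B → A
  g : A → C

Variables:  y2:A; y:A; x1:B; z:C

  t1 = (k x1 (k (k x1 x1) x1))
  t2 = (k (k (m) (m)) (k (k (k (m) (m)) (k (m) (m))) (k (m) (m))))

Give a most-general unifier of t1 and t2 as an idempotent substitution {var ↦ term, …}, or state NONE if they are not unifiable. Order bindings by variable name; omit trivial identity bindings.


{x1 ↦ (k (m) (m))}


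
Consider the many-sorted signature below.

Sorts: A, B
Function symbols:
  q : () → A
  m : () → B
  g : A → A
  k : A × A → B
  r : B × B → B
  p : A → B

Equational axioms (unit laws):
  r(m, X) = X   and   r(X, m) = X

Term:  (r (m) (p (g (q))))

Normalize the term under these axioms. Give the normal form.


1. (r (m) (p (g (q))))  →  (p (g (q)))

normal form = (p (g (q)))


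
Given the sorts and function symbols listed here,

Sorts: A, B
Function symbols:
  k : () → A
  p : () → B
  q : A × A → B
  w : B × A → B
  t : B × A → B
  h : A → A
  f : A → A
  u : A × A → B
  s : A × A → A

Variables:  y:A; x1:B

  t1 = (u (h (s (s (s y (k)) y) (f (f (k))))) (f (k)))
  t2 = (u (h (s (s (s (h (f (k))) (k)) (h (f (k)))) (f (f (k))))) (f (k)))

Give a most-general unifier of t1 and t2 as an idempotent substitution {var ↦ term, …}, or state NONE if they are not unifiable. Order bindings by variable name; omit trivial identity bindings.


{y ↦ (h (f (k)))}


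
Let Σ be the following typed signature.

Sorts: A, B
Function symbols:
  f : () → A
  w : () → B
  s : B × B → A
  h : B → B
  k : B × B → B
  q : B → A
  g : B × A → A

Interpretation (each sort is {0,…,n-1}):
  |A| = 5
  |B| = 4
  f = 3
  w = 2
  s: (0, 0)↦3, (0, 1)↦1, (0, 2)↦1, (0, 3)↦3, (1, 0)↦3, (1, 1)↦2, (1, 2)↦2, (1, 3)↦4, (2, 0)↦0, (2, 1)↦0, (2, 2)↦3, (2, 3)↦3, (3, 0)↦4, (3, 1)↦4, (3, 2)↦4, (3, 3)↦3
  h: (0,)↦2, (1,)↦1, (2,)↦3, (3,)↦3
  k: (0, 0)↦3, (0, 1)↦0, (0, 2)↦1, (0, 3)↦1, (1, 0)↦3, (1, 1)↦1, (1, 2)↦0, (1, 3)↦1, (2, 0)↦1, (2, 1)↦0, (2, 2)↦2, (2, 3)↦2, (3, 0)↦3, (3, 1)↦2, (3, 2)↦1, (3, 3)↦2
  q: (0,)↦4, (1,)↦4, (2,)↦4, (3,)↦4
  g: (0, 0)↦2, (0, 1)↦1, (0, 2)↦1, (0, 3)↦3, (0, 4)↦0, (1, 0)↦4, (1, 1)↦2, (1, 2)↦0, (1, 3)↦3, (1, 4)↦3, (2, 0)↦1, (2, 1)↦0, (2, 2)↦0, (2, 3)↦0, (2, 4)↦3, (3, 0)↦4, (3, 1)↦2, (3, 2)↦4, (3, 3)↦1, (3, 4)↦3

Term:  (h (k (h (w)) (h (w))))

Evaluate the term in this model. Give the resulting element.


  w = 2
  (h (w)) = h(2,) = 3
  w = 2
  (h (w)) = h(2,) = 3
  (k (h (w)) (h (w))) = k(3, 3) = 2
  (h (k (h (w)) (h (w)))) = h(2,) = 3

value = 3


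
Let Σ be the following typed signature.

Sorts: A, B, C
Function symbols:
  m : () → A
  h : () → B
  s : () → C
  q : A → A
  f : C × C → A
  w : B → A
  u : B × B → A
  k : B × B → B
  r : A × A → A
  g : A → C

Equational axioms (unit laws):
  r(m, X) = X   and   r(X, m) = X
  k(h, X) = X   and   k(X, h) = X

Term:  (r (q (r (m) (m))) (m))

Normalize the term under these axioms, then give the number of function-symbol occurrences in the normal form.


size = 2

1. (r (q (r (m) (m))) (m))  →  (q (r (m) (m)))
2. (q (r (m) (m)))  →  (q (m))
normal form: (q (m))


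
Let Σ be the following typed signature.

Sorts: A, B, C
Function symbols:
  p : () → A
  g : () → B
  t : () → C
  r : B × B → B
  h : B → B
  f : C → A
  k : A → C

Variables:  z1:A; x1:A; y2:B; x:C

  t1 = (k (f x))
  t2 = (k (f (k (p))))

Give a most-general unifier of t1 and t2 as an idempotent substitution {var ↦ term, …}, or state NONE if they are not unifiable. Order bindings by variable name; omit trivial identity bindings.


{x ↦ (k (p))}


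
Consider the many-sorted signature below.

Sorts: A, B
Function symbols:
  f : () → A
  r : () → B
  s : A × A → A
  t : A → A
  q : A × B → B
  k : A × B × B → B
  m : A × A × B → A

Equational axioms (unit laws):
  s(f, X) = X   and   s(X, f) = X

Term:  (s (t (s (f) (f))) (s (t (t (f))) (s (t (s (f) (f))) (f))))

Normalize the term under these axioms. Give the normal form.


1. (s (t (s (f) (f))) (s (t (t (f))) (s (t (s (f) (f))) (f))))  →  (s (t (f)) (s (t (t (f))) (s (t (s (f) (f))) (f))))
2. (s (t (f)) (s (t (t (f))) (s (t (s (f) (f))) (f))))  →  (s (t (f)) (s (t (t (f))) (t (s (f) (f)))))
3. (s (t (f)) (s (t (t (f))) (t (s (f) (f)))))  →  (s (t (f)) (s (t (t (f))) (t (f))))

normal form = (s (t (f)) (s (t (t (f))) (t (f))))


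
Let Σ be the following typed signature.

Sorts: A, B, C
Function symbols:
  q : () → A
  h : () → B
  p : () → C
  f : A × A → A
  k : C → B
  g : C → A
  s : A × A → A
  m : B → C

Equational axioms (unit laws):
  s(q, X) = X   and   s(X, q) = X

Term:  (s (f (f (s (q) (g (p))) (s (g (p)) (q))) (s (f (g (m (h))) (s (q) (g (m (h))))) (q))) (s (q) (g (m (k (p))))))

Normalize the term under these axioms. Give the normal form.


1. (s (f (f (s (q) (g (p))) (s (g (p)) (q))) (s (f (g (m (h))) (s (q) (g (m (h))))) (q))) (s (q) (g (m (k (p))))))  →  (s (f (f (g (p)) (s (g (p)) (q))) (s (f (g (m (h))) (s (q) (g (m (h))))) (q))) (s (q) (g (m (k (p))))))
2. (s (f (f (g (p)) (s (g (p)) (q))) (s (f (g (m (h))) (s (q) (g (m (h))))) (q))) (s (q) (g (m (k (p))))))  →  (s (f (f (g (p)) (g (p))) (s (f (g (m (h))) (s (q) (g (m (h))))) (q))) (s (q) (g (m (k (p))))))
3. (s (f (f (g (p)) (g (p))) (s (f (g (m (h))) (s (q) (g (m (h))))) (q))) (s (q) (g (m (k (p))))))  →  (s (f (f (g (p)) (g (p))) (f (g (m (h))) (s (q) (g (m (h)))))) (s (q) (g (m (k (p))))))
4. (s (f (f (g (p)) (g (p))) (f (g (m (h))) (s (q) (g (m (h)))))) (s (q) (g (m (k (p))))))  →  (s (f (f (g (p)) (g (p))) (f (g (m (h))) (g (m (h))))) (s (q) (g (m (k (p))))))
5. (s (f (f (g (p)) (g (p))) (f (g (m (h))) (g (m (h))))) (s (q) (g (m (k (p))))))  →  (s (f (f (g (p)) (g (p))) (f (g (m (h))) (g (m (h))))) (g (m (k (p)))))

normal form = (s (f (f (g (p)) (g (p))) (f (g (m (h))) (g (m (h))))) (g (m (k (p)))))


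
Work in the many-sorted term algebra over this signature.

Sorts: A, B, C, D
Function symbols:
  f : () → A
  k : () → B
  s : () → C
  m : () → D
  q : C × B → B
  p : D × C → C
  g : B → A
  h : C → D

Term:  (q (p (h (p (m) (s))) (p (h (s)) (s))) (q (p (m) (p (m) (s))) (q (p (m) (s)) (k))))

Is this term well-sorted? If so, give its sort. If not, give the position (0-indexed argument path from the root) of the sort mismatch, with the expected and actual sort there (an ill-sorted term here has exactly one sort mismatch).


well-sorted; sort = B

        (m) : D
        (s) : C
      (p (m) (s)) : C
    (h (p (m) (s))) : D
        (s) : C
      (h (s)) : D
      (s) : C
    (p (h (s)) (s)) : C
  (p (h (p (m) (s))) (p (h (s)) (s))) : C
      (m) : D
        (m) : D
        (s) : C
      (p (m) (s)) : C
    (p (m) (p (m) (s))) : C
        (m) : D
        (s) : C
      (p (m) (s)) : C
      (k) : B
    (q (p (m) (s)) (k)) : B
  (q (p (m) (p (m) (s))) (q (p (m) (s)) (k))) : B
(q (p (h (p (m) (s))) (p (h (s)) (s))) (q (p (m) (p (m) (s))) (q (p (m) (s)) (k)))) : B


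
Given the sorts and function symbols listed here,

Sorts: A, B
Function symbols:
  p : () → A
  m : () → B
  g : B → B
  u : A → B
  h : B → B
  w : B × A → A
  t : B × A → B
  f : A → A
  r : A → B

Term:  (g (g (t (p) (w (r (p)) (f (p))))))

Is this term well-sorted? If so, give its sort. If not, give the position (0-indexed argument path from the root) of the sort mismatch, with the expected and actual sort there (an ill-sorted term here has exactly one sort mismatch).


      (p) : A
          (p) : A
        (r (p)) : B
          (p) : A
        (f (p)) : A
      (w (r (p)) (f (p))) : A
    (t (p) (w (r (p)) (f (p)))) : ✗ arg 0 at [0, 0, 0] has sort A, expected B

ill-sorted at position [0, 0, 0]: expected B, got A


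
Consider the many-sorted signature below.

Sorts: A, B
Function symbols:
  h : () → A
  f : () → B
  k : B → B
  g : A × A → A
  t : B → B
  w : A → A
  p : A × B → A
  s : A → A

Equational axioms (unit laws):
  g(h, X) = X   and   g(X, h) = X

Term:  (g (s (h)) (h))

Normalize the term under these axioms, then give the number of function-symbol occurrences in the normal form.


size = 2

1. (g (s (h)) (h))  →  (s (h))
normal form: (s (h))


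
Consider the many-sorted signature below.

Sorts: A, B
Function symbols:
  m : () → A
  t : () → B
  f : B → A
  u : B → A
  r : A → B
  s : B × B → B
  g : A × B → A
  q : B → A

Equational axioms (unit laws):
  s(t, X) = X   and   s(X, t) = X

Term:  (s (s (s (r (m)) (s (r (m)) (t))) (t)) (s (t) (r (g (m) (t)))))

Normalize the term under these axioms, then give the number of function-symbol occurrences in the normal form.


size = 10

1. (s (s (s (r (m)) (s (r (m)) (t))) (t)) (s (t) (r (g (m) (t)))))  →  (s (s (r (m)) (s (r (m)) (t))) (s (t) (r (g (m) (t)))))
2. (s (s (r (m)) (s (r (m)) (t))) (s (t) (r (g (m) (t)))))  →  (s (s (r (m)) (r (m))) (s (t) (r (g (m) (t)))))
3. (s (s (r (m)) (r (m))) (s (t) (r (g (m) (t)))))  →  (s (s (r (m)) (r (m))) (r (g (m) (t))))
normal form: (s (s (r (m)) (r (m))) (r (g (m) (t))))


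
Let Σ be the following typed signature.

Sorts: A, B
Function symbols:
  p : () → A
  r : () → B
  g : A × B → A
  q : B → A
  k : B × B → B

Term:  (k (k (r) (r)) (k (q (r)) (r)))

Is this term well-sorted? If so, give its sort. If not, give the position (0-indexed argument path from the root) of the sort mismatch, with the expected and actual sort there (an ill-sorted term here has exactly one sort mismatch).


ill-sorted at position [1, 0]: expected B, got A

    (r) : B
    (r) : B
  (k (r) (r)) : B
      (r) : B
    (q (r)) : A
    (r) : B
  (k (q (r)) (r)) : ✗ arg 0 at [1, 0] has sort A, expected B


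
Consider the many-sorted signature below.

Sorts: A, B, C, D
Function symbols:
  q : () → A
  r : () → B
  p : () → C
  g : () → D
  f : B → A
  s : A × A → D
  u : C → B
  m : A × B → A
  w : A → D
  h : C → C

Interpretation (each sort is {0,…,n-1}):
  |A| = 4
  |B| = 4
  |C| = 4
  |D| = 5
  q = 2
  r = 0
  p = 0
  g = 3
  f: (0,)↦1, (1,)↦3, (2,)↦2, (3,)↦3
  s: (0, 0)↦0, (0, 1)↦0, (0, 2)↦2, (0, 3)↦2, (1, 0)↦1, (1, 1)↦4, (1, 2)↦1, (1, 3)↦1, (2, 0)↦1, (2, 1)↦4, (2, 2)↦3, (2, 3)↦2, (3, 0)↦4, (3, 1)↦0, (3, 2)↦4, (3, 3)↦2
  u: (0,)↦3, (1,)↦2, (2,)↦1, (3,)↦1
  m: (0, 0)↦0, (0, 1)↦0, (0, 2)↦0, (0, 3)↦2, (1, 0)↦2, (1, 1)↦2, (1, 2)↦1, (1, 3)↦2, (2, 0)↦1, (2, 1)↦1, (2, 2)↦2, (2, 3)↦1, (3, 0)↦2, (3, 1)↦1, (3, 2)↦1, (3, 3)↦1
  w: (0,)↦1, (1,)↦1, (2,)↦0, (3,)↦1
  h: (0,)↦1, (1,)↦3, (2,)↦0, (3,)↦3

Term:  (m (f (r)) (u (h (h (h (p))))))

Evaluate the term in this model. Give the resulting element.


  r = 0
  (f (r)) = f(0,) = 1
  p = 0
  (h (p)) = h(0,) = 1
  (h (h (p))) = h(1,) = 3
  (h (h (h (p)))) = h(3,) = 3
  (u (h (h (h (p))))) = u(3,) = 1
  (m (f (r)) (u (h (h (h (p)))))) = m(1, 1) = 2

value = 2


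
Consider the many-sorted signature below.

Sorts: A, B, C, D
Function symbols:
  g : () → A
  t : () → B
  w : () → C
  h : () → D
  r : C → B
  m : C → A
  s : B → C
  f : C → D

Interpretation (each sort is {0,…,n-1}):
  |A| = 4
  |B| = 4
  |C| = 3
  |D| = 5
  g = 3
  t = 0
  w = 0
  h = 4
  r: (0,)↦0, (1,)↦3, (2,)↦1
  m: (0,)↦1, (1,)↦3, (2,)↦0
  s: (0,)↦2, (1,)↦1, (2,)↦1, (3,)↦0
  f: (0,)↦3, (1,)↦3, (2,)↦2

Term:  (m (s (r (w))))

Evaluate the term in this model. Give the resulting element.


value = 0

  w = 0
  (r (w)) = r(0,) = 0
  (s (r (w))) = s(0,) = 2
  (m (s (r (w)))) = m(2,) = 0


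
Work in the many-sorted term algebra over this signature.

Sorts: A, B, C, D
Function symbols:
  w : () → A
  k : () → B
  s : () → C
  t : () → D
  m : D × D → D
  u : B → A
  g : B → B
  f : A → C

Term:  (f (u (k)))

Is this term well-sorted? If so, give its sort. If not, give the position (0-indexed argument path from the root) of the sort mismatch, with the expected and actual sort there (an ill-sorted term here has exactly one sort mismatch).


    (k) : B
  (u (k)) : A
(f (u (k))) : C

well-sorted; sort = C


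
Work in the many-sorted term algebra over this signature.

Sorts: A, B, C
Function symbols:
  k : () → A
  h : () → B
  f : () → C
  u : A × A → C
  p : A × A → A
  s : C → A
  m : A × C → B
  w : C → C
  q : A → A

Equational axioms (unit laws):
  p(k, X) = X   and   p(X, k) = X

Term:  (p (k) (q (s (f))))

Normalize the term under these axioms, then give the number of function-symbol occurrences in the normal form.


1. (p (k) (q (s (f))))  →  (q (s (f)))
normal form: (q (s (f)))

size = 3


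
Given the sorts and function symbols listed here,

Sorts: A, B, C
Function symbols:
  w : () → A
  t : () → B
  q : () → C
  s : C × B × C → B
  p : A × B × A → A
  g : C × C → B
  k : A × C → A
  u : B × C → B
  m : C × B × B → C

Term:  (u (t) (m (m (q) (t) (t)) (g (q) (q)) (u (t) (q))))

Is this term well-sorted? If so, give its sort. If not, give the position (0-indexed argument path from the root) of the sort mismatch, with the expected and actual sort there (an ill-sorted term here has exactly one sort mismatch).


well-sorted; sort = B

  (t) : B
      (q) : C
      (t) : B
      (t) : B
    (m (q) (t) (t)) : C
      (q) : C
      (q) : C
    (g (q) (q)) : B
      (t) : B
      (q) : C
    (u (t) (q)) : B
  (m (m (q) (t) (t)) (g (q) (q)) (u (t) (q))) : C
(u (t) (m (m (q) (t) (t)) (g (q) (q)) (u (t) (q)))) : B


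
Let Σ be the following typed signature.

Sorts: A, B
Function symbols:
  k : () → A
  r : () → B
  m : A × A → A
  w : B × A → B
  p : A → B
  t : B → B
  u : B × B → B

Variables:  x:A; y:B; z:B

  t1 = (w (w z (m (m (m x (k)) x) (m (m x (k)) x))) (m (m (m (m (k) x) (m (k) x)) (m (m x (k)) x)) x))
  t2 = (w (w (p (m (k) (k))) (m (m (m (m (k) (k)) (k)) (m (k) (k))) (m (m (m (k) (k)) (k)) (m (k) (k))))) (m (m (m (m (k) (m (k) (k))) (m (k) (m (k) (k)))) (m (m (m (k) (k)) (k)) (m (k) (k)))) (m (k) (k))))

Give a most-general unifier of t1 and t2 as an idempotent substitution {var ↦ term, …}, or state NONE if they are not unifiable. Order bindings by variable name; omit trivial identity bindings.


{x ↦ (m (k) (k)), z ↦ (p (m (k) (k)))}


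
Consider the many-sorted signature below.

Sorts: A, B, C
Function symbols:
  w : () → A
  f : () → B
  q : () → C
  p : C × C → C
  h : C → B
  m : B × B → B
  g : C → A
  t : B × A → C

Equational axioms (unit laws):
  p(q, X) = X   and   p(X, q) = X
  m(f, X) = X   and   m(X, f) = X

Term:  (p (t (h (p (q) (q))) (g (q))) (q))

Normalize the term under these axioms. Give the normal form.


1. (p (t (h (p (q) (q))) (g (q))) (q))  →  (t (h (p (q) (q))) (g (q)))
2. (t (h (p (q) (q))) (g (q)))  →  (t (h (q)) (g (q)))

normal form = (t (h (q)) (g (q)))


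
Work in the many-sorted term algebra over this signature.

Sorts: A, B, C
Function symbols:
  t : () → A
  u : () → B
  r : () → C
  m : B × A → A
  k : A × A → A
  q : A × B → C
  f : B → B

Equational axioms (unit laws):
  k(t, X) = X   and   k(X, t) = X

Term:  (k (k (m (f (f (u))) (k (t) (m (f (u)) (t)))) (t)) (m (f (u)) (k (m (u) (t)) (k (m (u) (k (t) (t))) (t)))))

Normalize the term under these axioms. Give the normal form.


1. (k (k (m (f (f (u))) (k (t) (m (f (u)) (t)))) (t)) (m (f (u)) (k (m (u) (t)) (k (m (u) (k (t) (t))) (t)))))  →  (k (m (f (f (u))) (k (t) (m (f (u)) (t)))) (m (f (u)) (k (m (u) (t)) (k (m (u) (k (t) (t))) (t)))))
2. (k (m (f (f (u))) (k (t) (m (f (u)) (t)))) (m (f (u)) (k (m (u) (t)) (k (m (u) (k (t) (t))) (t)))))  →  (k (m (f (f (u))) (m (f (u)) (t))) (m (f (u)) (k (m (u) (t)) (k (m (u) (k (t) (t))) (t)))))
3. (k (m (f (f (u))) (m (f (u)) (t))) (m (f (u)) (k (m (u) (t)) (k (m (u) (k (t) (t))) (t)))))  →  (k (m (f (f (u))) (m (f (u)) (t))) (m (f (u)) (k (m (u) (t)) (m (u) (k (t) (t))))))
4. (k (m (f (f (u))) (m (f (u)) (t))) (m (f (u)) (k (m (u) (t)) (m (u) (k (t) (t))))))  →  (k (m (f (f (u))) (m (f (u)) (t))) (m (f (u)) (k (m (u) (t)) (m (u) (t)))))

normal form = (k (m (f (f (u))) (m (f (u)) (t))) (m (f (u)) (k (m (u) (t)) (m (u) (t)))))
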